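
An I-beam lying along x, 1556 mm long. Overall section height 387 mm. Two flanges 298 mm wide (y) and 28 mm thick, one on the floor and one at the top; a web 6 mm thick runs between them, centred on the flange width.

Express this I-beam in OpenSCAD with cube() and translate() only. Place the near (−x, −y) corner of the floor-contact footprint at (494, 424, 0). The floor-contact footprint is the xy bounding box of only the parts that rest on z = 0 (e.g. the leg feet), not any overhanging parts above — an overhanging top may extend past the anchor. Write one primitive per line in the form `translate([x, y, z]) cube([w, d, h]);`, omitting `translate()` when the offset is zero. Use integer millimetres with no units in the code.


translate([494, 424, 0]) cube([1556, 298, 28]);
translate([494, 570, 28]) cube([1556, 6, 331]);
translate([494, 424, 359]) cube([1556, 298, 28]);


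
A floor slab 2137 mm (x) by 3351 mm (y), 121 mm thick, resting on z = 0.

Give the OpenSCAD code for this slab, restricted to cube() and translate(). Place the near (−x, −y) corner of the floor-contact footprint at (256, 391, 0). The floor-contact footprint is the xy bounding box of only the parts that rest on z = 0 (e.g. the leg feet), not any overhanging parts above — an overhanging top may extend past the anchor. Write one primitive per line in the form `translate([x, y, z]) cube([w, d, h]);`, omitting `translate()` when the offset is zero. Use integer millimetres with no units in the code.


translate([256, 391, 0]) cube([2137, 3351, 121]);


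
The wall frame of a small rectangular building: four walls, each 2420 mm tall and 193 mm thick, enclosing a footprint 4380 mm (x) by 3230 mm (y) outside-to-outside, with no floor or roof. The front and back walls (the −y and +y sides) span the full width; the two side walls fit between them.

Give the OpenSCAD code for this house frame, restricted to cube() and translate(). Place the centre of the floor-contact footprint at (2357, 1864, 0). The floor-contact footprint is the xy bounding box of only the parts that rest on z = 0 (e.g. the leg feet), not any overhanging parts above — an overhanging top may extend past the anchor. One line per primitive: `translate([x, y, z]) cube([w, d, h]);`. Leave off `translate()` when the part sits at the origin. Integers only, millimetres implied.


translate([167, 249, 0]) cube([4380, 193, 2420]);
translate([167, 3286, 0]) cube([4380, 193, 2420]);
translate([167, 442, 0]) cube([193, 2844, 2420]);
translate([4354, 442, 0]) cube([193, 2844, 2420]);


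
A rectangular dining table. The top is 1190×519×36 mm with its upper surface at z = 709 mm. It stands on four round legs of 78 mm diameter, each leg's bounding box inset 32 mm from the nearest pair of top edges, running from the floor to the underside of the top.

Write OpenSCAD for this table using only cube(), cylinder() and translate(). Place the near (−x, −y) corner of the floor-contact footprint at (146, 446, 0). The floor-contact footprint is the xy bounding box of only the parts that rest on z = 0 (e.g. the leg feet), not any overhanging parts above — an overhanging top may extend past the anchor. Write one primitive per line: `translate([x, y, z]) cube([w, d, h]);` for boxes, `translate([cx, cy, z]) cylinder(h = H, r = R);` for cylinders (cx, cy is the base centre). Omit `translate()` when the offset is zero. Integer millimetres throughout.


translate([114, 414, 673]) cube([1190, 519, 36]);
translate([185, 485, 0]) cylinder(h = 673, r = 39);
translate([1233, 485, 0]) cylinder(h = 673, r = 39);
translate([185, 862, 0]) cylinder(h = 673, r = 39);
translate([1233, 862, 0]) cylinder(h = 673, r = 39);


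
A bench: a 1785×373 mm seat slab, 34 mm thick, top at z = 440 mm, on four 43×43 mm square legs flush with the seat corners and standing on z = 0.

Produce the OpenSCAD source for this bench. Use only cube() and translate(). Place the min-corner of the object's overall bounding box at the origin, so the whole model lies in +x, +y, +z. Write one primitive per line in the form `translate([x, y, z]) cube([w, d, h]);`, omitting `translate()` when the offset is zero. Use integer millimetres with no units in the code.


translate([0, 0, 406]) cube([1785, 373, 34]);
cube([43, 43, 406]);
translate([0, 330, 0]) cube([43, 43, 406]);
translate([1742, 0, 0]) cube([43, 43, 406]);
translate([1742, 330, 0]) cube([43, 43, 406]);


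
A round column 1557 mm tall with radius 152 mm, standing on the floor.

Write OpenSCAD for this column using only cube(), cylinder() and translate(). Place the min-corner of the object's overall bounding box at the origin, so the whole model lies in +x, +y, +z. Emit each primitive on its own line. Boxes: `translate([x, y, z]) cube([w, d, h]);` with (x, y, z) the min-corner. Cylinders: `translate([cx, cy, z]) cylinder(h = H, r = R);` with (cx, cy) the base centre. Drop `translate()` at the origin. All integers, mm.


translate([152, 152, 0]) cylinder(h = 1557, r = 152);


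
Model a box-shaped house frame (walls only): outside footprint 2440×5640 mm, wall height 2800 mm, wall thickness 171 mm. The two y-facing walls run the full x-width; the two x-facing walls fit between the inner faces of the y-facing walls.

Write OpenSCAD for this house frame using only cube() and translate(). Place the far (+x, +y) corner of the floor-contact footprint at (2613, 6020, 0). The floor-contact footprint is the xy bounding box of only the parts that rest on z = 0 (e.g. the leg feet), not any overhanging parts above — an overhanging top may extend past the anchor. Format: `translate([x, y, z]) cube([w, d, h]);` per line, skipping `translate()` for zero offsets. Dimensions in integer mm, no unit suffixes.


translate([173, 380, 0]) cube([2440, 171, 2800]);
translate([173, 5849, 0]) cube([2440, 171, 2800]);
translate([173, 551, 0]) cube([171, 5298, 2800]);
translate([2442, 551, 0]) cube([171, 5298, 2800]);


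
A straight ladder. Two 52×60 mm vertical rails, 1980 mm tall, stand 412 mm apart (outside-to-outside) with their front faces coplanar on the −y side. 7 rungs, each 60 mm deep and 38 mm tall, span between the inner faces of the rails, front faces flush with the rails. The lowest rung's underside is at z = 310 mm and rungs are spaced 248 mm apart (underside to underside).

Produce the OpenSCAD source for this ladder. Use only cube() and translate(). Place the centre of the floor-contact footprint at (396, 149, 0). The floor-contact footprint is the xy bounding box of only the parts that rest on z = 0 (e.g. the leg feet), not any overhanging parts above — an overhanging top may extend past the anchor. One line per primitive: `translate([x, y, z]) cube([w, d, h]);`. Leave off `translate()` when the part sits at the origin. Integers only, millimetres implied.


// rung span = 412 - 2*52 = 308
// rung[k] z = 310 + k*248
translate([190, 119, 0]) cube([52, 60, 1980]);
translate([550, 119, 0]) cube([52, 60, 1980]);
translate([242, 119, 310]) cube([308, 60, 38]);
translate([242, 119, 558]) cube([308, 60, 38]);
translate([242, 119, 806]) cube([308, 60, 38]);
translate([242, 119, 1054]) cube([308, 60, 38]);
translate([242, 119, 1302]) cube([308, 60, 38]);
translate([242, 119, 1550]) cube([308, 60, 38]);
translate([242, 119, 1798]) cube([308, 60, 38]);


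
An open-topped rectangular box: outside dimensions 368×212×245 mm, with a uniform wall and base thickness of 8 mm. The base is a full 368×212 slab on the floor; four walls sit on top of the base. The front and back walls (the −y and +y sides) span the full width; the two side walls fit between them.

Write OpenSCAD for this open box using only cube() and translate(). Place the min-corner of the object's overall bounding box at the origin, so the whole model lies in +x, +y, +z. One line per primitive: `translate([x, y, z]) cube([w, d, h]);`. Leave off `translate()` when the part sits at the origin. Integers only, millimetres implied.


cube([368, 212, 8]);
translate([0, 0, 8]) cube([368, 8, 237]);
translate([0, 204, 8]) cube([368, 8, 237]);
translate([0, 8, 8]) cube([8, 196, 237]);
translate([360, 8, 8]) cube([8, 196, 237]);


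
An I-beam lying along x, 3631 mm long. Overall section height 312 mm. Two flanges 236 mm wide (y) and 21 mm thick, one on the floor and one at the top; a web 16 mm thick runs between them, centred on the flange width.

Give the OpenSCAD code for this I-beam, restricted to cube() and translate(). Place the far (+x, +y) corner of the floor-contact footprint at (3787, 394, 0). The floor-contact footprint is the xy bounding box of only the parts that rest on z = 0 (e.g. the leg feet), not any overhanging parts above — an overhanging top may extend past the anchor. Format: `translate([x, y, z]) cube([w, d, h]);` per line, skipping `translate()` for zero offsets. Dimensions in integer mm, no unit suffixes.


translate([156, 158, 0]) cube([3631, 236, 21]);
translate([156, 268, 21]) cube([3631, 16, 270]);
translate([156, 158, 291]) cube([3631, 236, 21]);


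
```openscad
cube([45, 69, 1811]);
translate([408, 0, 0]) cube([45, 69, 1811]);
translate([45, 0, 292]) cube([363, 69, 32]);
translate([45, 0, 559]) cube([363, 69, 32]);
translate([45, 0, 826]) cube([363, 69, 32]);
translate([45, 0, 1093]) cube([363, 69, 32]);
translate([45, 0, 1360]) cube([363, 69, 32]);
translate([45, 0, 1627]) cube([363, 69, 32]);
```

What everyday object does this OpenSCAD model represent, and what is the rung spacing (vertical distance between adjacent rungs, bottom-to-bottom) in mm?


A ladder. The rung spacing is 267 mm.

Two tall 45×69 posts with 6 short bars between them — a ladder. Adjacent rungs sit at z = 292 and z = 559, so the spacing is 559 − 292 = 267 mm.


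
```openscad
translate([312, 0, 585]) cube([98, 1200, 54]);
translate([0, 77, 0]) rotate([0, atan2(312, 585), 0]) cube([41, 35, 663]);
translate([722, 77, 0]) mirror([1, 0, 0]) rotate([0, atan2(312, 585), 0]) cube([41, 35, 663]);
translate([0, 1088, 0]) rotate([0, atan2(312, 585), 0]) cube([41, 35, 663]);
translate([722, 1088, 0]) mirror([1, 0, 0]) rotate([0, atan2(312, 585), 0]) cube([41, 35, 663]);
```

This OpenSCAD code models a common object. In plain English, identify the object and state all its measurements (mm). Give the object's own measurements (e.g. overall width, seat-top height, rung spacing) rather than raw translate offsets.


A sawhorse. A 98×1200×54 mm beam (x, y, z) sits on two A-frame leg pairs. Each pair is two raked legs of 41×35 mm section (35 mm along y) splaying symmetrically in x. Each leg rises 585 mm vertically over 312 mm of horizontal reach and is 663 mm long along its own axis. Every leg's outer bottom edge rests on the floor and its outer top edge meets a bottom edge of the beam — the left legs (tilting toward +x) meet the beam's −x bottom edge, the right legs (their mirror images, tilting toward −x) meet its +x bottom edge — so the leg tops tuck under the beam, the beam's underside is 585 mm above the floor, and the feet are 722 mm apart outside-to-outside with the beam centred between them. The two leg pairs are set in 77 mm from either end of the beam.


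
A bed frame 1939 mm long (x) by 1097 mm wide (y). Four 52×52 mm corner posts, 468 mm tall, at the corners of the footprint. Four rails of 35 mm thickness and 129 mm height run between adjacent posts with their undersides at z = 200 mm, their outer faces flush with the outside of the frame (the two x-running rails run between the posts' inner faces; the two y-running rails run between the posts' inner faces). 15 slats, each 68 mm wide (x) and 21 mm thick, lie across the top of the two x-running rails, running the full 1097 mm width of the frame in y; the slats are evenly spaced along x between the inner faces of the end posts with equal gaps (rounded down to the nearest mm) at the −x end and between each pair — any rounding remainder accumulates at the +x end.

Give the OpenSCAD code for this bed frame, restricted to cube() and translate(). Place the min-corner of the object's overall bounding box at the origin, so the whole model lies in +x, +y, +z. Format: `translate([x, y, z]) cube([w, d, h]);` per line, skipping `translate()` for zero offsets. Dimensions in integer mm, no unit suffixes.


cube([52, 52, 468]);
translate([0, 1045, 0]) cube([52, 52, 468]);
translate([1887, 0, 0]) cube([52, 52, 468]);
translate([1887, 1045, 0]) cube([52, 52, 468]);
translate([52, 0, 200]) cube([1835, 35, 129]);
translate([52, 1062, 200]) cube([1835, 35, 129]);
translate([0, 52, 200]) cube([35, 993, 129]);
translate([1904, 52, 200]) cube([35, 993, 129]);
translate([102, 0, 329]) cube([68, 1097, 21]);
translate([220, 0, 329]) cube([68, 1097, 21]);
translate([338, 0, 329]) cube([68, 1097, 21]);
translate([456, 0, 329]) cube([68, 1097, 21]);
translate([574, 0, 329]) cube([68, 1097, 21]);
translate([692, 0, 329]) cube([68, 1097, 21]);
translate([810, 0, 329]) cube([68, 1097, 21]);
translate([928, 0, 329]) cube([68, 1097, 21]);
translate([1046, 0, 329]) cube([68, 1097, 21]);
translate([1164, 0, 329]) cube([68, 1097, 21]);
translate([1282, 0, 329]) cube([68, 1097, 21]);
translate([1400, 0, 329]) cube([68, 1097, 21]);
translate([1518, 0, 329]) cube([68, 1097, 21]);
translate([1636, 0, 329]) cube([68, 1097, 21]);
translate([1754, 0, 329]) cube([68, 1097, 21]);


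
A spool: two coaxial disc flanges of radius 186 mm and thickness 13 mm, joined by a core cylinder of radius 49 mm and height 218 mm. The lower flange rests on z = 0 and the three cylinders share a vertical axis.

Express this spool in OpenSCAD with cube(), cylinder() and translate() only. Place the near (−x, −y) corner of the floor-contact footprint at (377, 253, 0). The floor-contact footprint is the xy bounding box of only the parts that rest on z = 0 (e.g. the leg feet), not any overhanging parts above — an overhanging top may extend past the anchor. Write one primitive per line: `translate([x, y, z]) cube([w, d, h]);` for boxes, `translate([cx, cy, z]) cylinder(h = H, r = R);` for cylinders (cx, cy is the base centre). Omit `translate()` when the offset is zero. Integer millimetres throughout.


translate([563, 439, 0]) cylinder(h = 13, r = 186);
translate([563, 439, 13]) cylinder(h = 218, r = 49);
translate([563, 439, 231]) cylinder(h = 13, r = 186);


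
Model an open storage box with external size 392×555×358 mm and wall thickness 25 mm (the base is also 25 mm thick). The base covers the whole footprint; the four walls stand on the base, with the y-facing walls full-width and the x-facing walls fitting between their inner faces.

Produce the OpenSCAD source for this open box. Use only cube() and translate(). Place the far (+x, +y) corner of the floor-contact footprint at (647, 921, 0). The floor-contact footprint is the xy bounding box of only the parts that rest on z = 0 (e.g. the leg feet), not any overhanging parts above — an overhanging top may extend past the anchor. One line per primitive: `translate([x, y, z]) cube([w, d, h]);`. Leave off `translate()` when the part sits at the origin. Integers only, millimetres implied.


translate([255, 366, 0]) cube([392, 555, 25]);
translate([255, 366, 25]) cube([392, 25, 333]);
translate([255, 896, 25]) cube([392, 25, 333]);
translate([255, 391, 25]) cube([25, 505, 333]);
translate([622, 391, 25]) cube([25, 505, 333]);


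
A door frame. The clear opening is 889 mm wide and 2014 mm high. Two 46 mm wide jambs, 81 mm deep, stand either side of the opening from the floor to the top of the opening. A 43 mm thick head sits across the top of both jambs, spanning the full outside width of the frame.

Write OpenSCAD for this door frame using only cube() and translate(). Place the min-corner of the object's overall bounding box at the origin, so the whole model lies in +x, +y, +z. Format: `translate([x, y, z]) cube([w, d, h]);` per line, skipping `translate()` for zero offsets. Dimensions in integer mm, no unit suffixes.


cube([46, 81, 2014]);
translate([935, 0, 0]) cube([46, 81, 2014]);
translate([0, 0, 2014]) cube([981, 81, 43]);


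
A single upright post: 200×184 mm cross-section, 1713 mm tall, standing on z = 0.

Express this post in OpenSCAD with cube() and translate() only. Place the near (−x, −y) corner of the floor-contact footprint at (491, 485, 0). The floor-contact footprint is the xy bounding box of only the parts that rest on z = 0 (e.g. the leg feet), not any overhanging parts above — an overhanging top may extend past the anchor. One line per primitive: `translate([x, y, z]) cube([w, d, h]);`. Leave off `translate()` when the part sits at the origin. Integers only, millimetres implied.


translate([491, 485, 0]) cube([200, 184, 1713]);


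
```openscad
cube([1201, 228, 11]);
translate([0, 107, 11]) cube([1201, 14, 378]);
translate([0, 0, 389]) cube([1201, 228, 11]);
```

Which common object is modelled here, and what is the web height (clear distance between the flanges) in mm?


An I-beam. The web height is 378 mm.

Two wide flanges with a thin centred web — an I-beam. Overall 400 mm minus two 11 mm flanges gives a web of 400 − 2·11 = 378 mm.


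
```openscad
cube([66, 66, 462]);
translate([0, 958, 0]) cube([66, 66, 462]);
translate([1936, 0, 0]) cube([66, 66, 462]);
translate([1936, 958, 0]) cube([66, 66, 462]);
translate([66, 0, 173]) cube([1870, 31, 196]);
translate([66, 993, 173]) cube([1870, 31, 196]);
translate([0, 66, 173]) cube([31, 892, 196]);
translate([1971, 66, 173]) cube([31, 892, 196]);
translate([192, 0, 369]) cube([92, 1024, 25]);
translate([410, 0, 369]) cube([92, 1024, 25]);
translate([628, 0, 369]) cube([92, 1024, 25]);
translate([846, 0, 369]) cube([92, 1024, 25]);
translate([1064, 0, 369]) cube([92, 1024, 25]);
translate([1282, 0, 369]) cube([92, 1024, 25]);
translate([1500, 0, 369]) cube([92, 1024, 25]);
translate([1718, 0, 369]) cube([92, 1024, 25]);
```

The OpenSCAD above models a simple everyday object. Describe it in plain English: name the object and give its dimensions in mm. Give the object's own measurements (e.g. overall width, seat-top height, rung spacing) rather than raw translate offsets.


A bed frame 2002 mm long (x) by 1024 mm wide (y). Four 66×66 mm corner posts, 462 mm tall, at the corners of the footprint. Four rails of 31 mm thickness and 196 mm height run between adjacent posts with their undersides at z = 173 mm, their outer faces flush with the outside of the frame (the two x-running rails run between the posts' inner faces; the two y-running rails run between the posts' inner faces). 8 slats, each 92 mm wide (x) and 25 mm thick, lie across the top of the two x-running rails, running the full 1024 mm width of the frame in y; along x they sit between the end posts with a 126 mm gap after the −x posts and between neighbouring slats and before the +x posts.


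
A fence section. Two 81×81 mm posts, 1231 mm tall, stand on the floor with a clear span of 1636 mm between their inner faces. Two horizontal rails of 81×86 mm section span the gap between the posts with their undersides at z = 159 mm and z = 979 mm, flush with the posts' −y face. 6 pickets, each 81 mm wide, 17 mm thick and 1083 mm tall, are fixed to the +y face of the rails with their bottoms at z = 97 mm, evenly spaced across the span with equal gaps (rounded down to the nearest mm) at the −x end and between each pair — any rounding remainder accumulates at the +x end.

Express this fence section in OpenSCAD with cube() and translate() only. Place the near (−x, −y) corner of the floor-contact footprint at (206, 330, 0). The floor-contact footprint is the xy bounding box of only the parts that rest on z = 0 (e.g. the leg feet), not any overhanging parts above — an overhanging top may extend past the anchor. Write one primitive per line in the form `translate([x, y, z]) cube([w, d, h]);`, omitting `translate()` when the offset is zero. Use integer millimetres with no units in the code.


translate([206, 330, 0]) cube([81, 81, 1231]);
translate([1923, 330, 0]) cube([81, 81, 1231]);
translate([287, 330, 159]) cube([1636, 81, 86]);
translate([287, 330, 979]) cube([1636, 81, 86]);
translate([451, 411, 97]) cube([81, 17, 1083]);
translate([696, 411, 97]) cube([81, 17, 1083]);
translate([941, 411, 97]) cube([81, 17, 1083]);
translate([1186, 411, 97]) cube([81, 17, 1083]);
translate([1431, 411, 97]) cube([81, 17, 1083]);
translate([1676, 411, 97]) cube([81, 17, 1083]);


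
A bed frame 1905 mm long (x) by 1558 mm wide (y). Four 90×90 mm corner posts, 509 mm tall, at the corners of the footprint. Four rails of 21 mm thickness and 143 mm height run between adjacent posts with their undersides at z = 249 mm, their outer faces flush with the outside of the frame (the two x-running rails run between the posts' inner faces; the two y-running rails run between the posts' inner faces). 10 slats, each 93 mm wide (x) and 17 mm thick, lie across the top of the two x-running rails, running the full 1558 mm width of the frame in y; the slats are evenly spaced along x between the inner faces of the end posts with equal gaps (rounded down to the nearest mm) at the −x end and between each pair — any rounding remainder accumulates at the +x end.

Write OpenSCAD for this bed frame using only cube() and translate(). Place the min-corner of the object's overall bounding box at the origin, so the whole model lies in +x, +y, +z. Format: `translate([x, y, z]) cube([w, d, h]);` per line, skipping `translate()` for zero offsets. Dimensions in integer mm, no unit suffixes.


// slat z = rail_z + rail_h = 249 + 143 = 392
// slat gap = ⌊(1725 − 10·93) / 11⌋ = 72
cube([90, 90, 509]);
translate([0, 1468, 0]) cube([90, 90, 509]);
translate([1815, 0, 0]) cube([90, 90, 509]);
translate([1815, 1468, 0]) cube([90, 90, 509]);
translate([90, 0, 249]) cube([1725, 21, 143]);
translate([90, 1537, 249]) cube([1725, 21, 143]);
translate([0, 90, 249]) cube([21, 1378, 143]);
translate([1884, 90, 249]) cube([21, 1378, 143]);
translate([162, 0, 392]) cube([93, 1558, 17]);
translate([327, 0, 392]) cube([93, 1558, 17]);
translate([492, 0, 392]) cube([93, 1558, 17]);
translate([657, 0, 392]) cube([93, 1558, 17]);
translate([822, 0, 392]) cube([93, 1558, 17]);
translate([987, 0, 392]) cube([93, 1558, 17]);
translate([1152, 0, 392]) cube([93, 1558, 17]);
translate([1317, 0, 392]) cube([93, 1558, 17]);
translate([1482, 0, 392]) cube([93, 1558, 17]);
translate([1647, 0, 392]) cube([93, 1558, 17]);


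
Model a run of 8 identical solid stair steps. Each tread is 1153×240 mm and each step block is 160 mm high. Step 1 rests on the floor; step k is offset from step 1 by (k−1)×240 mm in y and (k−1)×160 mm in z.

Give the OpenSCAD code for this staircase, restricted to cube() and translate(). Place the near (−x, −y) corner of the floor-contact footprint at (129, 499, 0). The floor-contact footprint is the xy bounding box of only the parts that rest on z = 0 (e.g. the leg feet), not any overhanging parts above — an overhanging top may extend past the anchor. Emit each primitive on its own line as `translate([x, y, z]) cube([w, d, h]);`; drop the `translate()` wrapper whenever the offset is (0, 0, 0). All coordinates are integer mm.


translate([129, 499, 0]) cube([1153, 240, 160]);
translate([129, 739, 160]) cube([1153, 240, 160]);
translate([129, 979, 320]) cube([1153, 240, 160]);
translate([129, 1219, 480]) cube([1153, 240, 160]);
translate([129, 1459, 640]) cube([1153, 240, 160]);
translate([129, 1699, 800]) cube([1153, 240, 160]);
translate([129, 1939, 960]) cube([1153, 240, 160]);
translate([129, 2179, 1120]) cube([1153, 240, 160]);


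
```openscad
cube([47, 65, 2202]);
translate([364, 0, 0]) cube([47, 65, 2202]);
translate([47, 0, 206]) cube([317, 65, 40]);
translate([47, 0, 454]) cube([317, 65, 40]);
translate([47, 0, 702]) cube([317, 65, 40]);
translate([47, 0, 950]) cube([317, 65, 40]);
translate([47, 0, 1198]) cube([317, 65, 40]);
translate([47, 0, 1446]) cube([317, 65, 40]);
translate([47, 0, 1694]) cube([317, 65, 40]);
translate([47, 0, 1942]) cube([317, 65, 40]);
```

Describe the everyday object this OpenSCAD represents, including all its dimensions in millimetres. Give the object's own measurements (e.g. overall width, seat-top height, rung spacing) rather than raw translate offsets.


A straight ladder. Two 47×65 mm vertical rails, 2202 mm tall, stand 411 mm apart (outside-to-outside) with their front faces coplanar on the −y side. 8 rungs, each 65 mm deep and 40 mm tall, span between the inner faces of the rails, front faces flush with the rails. The lowest rung's underside is at z = 206 mm and rungs are spaced 248 mm apart (underside to underside).


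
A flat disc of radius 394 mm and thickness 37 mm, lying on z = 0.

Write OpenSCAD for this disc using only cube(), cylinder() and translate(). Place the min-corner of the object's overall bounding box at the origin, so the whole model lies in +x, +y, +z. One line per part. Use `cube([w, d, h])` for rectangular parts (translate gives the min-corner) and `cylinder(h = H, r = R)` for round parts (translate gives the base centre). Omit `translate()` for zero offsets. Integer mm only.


translate([394, 394, 0]) cylinder(h = 37, r = 394);


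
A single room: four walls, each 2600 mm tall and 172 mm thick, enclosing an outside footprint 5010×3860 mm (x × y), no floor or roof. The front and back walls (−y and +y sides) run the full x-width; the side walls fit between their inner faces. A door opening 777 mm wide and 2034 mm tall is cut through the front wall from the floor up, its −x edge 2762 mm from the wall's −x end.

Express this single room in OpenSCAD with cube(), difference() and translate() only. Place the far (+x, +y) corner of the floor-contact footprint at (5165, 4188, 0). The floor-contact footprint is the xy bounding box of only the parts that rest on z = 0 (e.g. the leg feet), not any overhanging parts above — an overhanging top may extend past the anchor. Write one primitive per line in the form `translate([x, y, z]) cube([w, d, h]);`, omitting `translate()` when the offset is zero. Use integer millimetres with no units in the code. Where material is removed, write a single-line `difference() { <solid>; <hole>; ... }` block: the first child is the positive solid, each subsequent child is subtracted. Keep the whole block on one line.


difference() { translate([155, 328, 0]) cube([5010, 172, 2600]); translate([2917, 328, 0]) cube([777, 172, 2034]); }
translate([155, 4016, 0]) cube([5010, 172, 2600]);
translate([155, 500, 0]) cube([172, 3516, 2600]);
translate([4993, 500, 0]) cube([172, 3516, 2600]);


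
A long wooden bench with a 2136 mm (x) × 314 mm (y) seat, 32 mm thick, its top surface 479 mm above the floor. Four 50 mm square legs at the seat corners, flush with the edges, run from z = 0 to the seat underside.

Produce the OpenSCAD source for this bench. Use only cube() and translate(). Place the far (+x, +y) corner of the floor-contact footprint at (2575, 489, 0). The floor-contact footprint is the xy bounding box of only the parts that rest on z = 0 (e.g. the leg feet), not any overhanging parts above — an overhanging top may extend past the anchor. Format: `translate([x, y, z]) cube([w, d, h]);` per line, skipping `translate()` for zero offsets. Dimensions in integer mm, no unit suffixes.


translate([439, 175, 447]) cube([2136, 314, 32]);
translate([439, 175, 0]) cube([50, 50, 447]);
translate([439, 439, 0]) cube([50, 50, 447]);
translate([2525, 175, 0]) cube([50, 50, 447]);
translate([2525, 439, 0]) cube([50, 50, 447]);


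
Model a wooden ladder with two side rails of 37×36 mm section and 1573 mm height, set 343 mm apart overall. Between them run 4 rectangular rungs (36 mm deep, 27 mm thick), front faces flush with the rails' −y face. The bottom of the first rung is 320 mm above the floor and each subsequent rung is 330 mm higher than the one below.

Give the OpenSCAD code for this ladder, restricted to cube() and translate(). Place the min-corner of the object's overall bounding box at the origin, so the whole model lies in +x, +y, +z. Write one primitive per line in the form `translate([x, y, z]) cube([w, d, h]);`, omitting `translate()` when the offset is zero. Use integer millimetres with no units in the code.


cube([37, 36, 1573]);
translate([306, 0, 0]) cube([37, 36, 1573]);
translate([37, 0, 320]) cube([269, 36, 27]);
translate([37, 0, 650]) cube([269, 36, 27]);
translate([37, 0, 980]) cube([269, 36, 27]);
translate([37, 0, 1310]) cube([269, 36, 27]);


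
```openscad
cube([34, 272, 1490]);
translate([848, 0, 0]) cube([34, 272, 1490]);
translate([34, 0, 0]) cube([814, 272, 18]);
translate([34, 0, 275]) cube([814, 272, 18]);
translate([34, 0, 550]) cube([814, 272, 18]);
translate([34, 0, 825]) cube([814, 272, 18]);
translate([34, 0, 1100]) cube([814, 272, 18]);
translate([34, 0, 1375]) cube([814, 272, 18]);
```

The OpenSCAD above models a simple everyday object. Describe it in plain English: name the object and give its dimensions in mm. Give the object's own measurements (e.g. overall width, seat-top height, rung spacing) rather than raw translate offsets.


An open bookshelf. Two side panels, each 34 mm thick, 272 mm deep and 1490 mm tall, stand 882 mm apart (outside-to-outside). Between them sit 6 shelves, each 18 mm thick and 272 mm deep, spanning the full gap between the sides. The bottom shelf rests on the floor (its underside at z = 0) and the clear gap between one shelf's top and the next shelf's underside is 257 mm.


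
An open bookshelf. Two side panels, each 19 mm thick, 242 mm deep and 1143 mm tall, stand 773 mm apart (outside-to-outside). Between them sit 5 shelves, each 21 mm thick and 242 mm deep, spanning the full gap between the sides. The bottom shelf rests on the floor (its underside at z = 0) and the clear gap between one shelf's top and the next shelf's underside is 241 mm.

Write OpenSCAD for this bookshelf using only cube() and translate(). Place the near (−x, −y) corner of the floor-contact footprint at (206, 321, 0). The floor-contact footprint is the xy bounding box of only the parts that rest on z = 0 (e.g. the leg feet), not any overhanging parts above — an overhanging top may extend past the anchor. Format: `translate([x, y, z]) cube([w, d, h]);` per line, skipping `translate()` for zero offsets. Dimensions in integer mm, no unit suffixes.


translate([206, 321, 0]) cube([19, 242, 1143]);
translate([960, 321, 0]) cube([19, 242, 1143]);
translate([225, 321, 0]) cube([735, 242, 21]);
translate([225, 321, 262]) cube([735, 242, 21]);
translate([225, 321, 524]) cube([735, 242, 21]);
translate([225, 321, 786]) cube([735, 242, 21]);
translate([225, 321, 1048]) cube([735, 242, 21]);


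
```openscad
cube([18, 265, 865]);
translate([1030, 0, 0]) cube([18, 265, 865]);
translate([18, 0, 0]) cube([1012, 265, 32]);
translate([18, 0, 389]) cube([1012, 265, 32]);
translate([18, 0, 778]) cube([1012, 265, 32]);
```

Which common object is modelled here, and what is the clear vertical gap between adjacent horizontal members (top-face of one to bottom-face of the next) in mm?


A bookshelf. The clear shelf gap is 357 mm.

Two tall side panels with 3 horizontal boards between them — a bookshelf. The first two shelf undersides are at z = 0 and z = 389; with shelf thickness 32, the clear gap is 389 − 0 − 32 = 357 mm.


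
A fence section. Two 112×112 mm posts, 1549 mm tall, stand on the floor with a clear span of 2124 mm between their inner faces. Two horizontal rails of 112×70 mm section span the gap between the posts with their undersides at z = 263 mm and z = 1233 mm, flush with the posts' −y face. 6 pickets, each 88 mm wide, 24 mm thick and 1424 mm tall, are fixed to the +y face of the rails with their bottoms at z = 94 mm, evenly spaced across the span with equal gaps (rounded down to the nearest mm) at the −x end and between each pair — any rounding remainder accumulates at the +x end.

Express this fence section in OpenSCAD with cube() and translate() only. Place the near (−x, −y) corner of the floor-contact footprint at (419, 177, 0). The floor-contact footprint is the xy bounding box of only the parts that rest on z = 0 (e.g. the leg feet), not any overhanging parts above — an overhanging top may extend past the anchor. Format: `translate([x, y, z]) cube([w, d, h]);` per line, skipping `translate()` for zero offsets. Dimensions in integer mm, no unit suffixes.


translate([419, 177, 0]) cube([112, 112, 1549]);
translate([2655, 177, 0]) cube([112, 112, 1549]);
translate([531, 177, 263]) cube([2124, 112, 70]);
translate([531, 177, 1233]) cube([2124, 112, 70]);
translate([759, 289, 94]) cube([88, 24, 1424]);
translate([1075, 289, 94]) cube([88, 24, 1424]);
translate([1391, 289, 94]) cube([88, 24, 1424]);
translate([1707, 289, 94]) cube([88, 24, 1424]);
translate([2023, 289, 94]) cube([88, 24, 1424]);
translate([2339, 289, 94]) cube([88, 24, 1424]);


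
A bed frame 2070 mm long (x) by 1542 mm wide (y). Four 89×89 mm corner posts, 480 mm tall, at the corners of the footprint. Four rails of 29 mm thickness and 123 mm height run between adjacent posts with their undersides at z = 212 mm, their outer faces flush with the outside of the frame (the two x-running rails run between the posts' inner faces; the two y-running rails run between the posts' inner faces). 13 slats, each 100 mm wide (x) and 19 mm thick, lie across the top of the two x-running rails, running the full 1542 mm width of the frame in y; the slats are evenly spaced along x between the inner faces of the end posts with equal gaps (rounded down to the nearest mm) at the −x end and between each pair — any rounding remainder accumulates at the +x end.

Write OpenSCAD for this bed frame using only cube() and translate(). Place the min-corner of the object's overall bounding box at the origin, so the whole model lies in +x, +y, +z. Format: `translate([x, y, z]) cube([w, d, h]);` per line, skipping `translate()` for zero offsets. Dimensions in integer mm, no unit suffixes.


cube([89, 89, 480]);
translate([0, 1453, 0]) cube([89, 89, 480]);
translate([1981, 0, 0]) cube([89, 89, 480]);
translate([1981, 1453, 0]) cube([89, 89, 480]);
translate([89, 0, 212]) cube([1892, 29, 123]);
translate([89, 1513, 212]) cube([1892, 29, 123]);
translate([0, 89, 212]) cube([29, 1364, 123]);
translate([2041, 89, 212]) cube([29, 1364, 123]);
translate([131, 0, 335]) cube([100, 1542, 19]);
translate([273, 0, 335]) cube([100, 1542, 19]);
translate([415, 0, 335]) cube([100, 1542, 19]);
translate([557, 0, 335]) cube([100, 1542, 19]);
translate([699, 0, 335]) cube([100, 1542, 19]);
translate([841, 0, 335]) cube([100, 1542, 19]);
translate([983, 0, 335]) cube([100, 1542, 19]);
translate([1125, 0, 335]) cube([100, 1542, 19]);
translate([1267, 0, 335]) cube([100, 1542, 19]);
translate([1409, 0, 335]) cube([100, 1542, 19]);
translate([1551, 0, 335]) cube([100, 1542, 19]);
translate([1693, 0, 335]) cube([100, 1542, 19]);
translate([1835, 0, 335]) cube([100, 1542, 19]);


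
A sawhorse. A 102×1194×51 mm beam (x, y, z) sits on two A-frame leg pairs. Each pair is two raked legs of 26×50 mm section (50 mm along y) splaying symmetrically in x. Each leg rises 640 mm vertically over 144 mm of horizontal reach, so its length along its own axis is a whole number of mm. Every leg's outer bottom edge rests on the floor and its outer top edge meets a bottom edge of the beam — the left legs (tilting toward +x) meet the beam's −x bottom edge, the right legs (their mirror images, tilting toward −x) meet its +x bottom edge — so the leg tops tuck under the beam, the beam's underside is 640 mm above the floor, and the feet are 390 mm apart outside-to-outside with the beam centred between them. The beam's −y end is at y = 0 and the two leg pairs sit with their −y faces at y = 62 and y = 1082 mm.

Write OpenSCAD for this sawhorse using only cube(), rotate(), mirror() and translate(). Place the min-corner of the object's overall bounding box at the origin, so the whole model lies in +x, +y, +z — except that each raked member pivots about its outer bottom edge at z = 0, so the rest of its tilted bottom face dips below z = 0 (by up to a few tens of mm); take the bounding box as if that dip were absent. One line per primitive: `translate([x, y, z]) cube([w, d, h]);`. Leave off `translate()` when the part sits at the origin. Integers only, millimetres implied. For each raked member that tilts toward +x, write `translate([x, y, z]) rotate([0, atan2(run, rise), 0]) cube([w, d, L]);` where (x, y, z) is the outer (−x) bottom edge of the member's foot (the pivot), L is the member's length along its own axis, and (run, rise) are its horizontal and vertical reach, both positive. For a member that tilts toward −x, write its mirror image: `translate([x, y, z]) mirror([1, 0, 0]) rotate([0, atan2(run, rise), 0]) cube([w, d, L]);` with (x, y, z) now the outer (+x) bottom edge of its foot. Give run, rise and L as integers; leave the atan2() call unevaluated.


translate([144, 0, 640]) cube([102, 1194, 51]);
translate([0, 62, 0]) rotate([0, atan2(144, 640), 0]) cube([26, 50, 656]);
translate([390, 62, 0]) mirror([1, 0, 0]) rotate([0, atan2(144, 640), 0]) cube([26, 50, 656]);
translate([0, 1082, 0]) rotate([0, atan2(144, 640), 0]) cube([26, 50, 656]);
translate([390, 1082, 0]) mirror([1, 0, 0]) rotate([0, atan2(144, 640), 0]) cube([26, 50, 656]);


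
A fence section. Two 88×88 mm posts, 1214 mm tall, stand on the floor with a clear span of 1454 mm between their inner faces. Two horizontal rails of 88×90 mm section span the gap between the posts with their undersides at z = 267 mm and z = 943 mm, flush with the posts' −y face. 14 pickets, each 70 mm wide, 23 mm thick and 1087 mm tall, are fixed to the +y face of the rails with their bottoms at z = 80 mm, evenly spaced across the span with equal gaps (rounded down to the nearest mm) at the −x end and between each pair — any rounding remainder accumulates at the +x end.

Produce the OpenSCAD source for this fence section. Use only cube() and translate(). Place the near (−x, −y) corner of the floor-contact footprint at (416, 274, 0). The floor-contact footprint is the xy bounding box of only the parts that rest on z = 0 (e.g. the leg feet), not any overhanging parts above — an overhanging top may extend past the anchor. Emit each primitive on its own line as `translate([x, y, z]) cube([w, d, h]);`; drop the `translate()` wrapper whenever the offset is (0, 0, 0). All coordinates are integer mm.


translate([416, 274, 0]) cube([88, 88, 1214]);
translate([1958, 274, 0]) cube([88, 88, 1214]);
translate([504, 274, 267]) cube([1454, 88, 90]);
translate([504, 274, 943]) cube([1454, 88, 90]);
translate([535, 362, 80]) cube([70, 23, 1087]);
translate([636, 362, 80]) cube([70, 23, 1087]);
translate([737, 362, 80]) cube([70, 23, 1087]);
translate([838, 362, 80]) cube([70, 23, 1087]);
translate([939, 362, 80]) cube([70, 23, 1087]);
translate([1040, 362, 80]) cube([70, 23, 1087]);
translate([1141, 362, 80]) cube([70, 23, 1087]);
translate([1242, 362, 80]) cube([70, 23, 1087]);
translate([1343, 362, 80]) cube([70, 23, 1087]);
translate([1444, 362, 80]) cube([70, 23, 1087]);
translate([1545, 362, 80]) cube([70, 23, 1087]);
translate([1646, 362, 80]) cube([70, 23, 1087]);
translate([1747, 362, 80]) cube([70, 23, 1087]);
translate([1848, 362, 80]) cube([70, 23, 1087]);


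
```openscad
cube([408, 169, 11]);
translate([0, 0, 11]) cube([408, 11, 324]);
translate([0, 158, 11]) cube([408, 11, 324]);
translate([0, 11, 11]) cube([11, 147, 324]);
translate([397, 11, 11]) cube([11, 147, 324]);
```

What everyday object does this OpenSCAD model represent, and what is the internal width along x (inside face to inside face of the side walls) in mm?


An open box. The internal width is 386 mm.

A 408×169 base slab with four walls standing on it — an open box. The base is 408 mm wide and the walls are 11 mm thick, so the internal width is 408 − 2 × 11 = 386 mm.


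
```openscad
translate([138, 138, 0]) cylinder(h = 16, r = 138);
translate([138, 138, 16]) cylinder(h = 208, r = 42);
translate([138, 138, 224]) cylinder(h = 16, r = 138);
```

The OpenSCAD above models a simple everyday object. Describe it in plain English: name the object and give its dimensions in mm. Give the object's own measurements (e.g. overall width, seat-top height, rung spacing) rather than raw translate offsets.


A spool: two coaxial disc flanges of radius 138 mm and thickness 16 mm, joined by a core cylinder of radius 42 mm and height 208 mm. The lower flange rests on z = 0 and the three cylinders share a vertical axis.
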